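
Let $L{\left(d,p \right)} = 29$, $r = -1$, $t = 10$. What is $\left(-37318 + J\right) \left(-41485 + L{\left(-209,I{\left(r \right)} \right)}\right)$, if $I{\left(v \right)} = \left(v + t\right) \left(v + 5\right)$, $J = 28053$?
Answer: $384089840$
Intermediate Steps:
$I{\left(v \right)} = \left(5 + v\right) \left(10 + v\right)$ ($I{\left(v \right)} = \left(v + 10\right) \left(v + 5\right) = \left(10 + v\right) \left(5 + v\right) = \left(5 + v\right) \left(10 + v\right)$)
$\left(-37318 + J\right) \left(-41485 + L{\left(-209,I{\left(r \right)} \right)}\right) = \left(-37318 + 28053\right) \left(-41485 + 29\right) = \left(-9265\right) \left(-41456\right) = 384089840$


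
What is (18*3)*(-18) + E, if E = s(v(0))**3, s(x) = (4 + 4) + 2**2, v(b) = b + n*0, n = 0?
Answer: 756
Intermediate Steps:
v(b) = b (v(b) = b + 0*0 = b + 0 = b)
s(x) = 12 (s(x) = 8 + 4 = 12)
E = 1728 (E = 12**3 = 1728)
(18*3)*(-18) + E = (18*3)*(-18) + 1728 = 54*(-18) + 1728 = -972 + 1728 = 756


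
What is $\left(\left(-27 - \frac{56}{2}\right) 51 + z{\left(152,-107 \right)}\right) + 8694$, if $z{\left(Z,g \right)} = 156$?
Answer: $6045$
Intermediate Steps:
$\left(\left(-27 - \frac{56}{2}\right) 51 + z{\left(152,-107 \right)}\right) + 8694 = \left(\left(-27 - \frac{56}{2}\right) 51 + 156\right) + 8694 = \left(\left(-27 - 28\right) 51 + 156\right) + 8694 = \left(\left(-55\right) 51 + 156\right) + 8694 = \left(-2805 + 156\right) + 8694 = -2649 + 8694 = 6045$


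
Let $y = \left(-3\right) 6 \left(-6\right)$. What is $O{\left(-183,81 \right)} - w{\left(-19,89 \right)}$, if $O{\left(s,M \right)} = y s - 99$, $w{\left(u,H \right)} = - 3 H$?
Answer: $-19596$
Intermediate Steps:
$y = 108$ ($y = \left(-18\right) \left(-6\right) = 108$)
$O{\left(s,M \right)} = -99 + 108 s$ ($O{\left(s,M \right)} = 108 s - 99 = -99 + 108 s$)
$O{\left(-183,81 \right)} - w{\left(-19,89 \right)} = \left(-99 + 108 \left(-183\right)\right) - \left(-3\right) 89 = \left(-99 - 19764\right) - -267 = -19863 + 267 = -19596$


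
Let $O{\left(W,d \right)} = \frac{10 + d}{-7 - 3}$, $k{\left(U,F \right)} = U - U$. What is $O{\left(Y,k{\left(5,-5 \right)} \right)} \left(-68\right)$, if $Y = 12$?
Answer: $68$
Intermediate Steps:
$k{\left(U,F \right)} = 0$
$O{\left(W,d \right)} = -1 - \frac{d}{10}$ ($O{\left(W,d \right)} = \frac{10 + d}{-10} = \left(10 + d\right) \left(- \frac{1}{10}\right) = -1 - \frac{d}{10}$)
$O{\left(Y,k{\left(5,-5 \right)} \right)} \left(-68\right) = \left(-1 - 0\right) \left(-68\right) = \left(-1 + 0\right) \left(-68\right) = \left(-1\right) \left(-68\right) = 68$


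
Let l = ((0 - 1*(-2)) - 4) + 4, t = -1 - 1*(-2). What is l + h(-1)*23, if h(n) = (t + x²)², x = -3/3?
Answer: 94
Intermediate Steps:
x = -1 (x = -3*⅓ = -1)
t = 1 (t = -1 + 2 = 1)
l = 2 (l = ((0 + 2) - 4) + 4 = (2 - 4) + 4 = -2 + 4 = 2)
h(n) = 4 (h(n) = (1 + (-1)²)² = (1 + 1)² = 2² = 4)
l + h(-1)*23 = 2 + 4*23 = 2 + 92 = 94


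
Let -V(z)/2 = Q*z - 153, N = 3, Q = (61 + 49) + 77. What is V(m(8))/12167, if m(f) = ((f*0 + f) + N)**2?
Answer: -44948/12167 ≈ -3.6943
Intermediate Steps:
Q = 187 (Q = 110 + 77 = 187)
m(f) = (3 + f)**2 (m(f) = ((f*0 + f) + 3)**2 = ((0 + f) + 3)**2 = (f + 3)**2 = (3 + f)**2)
V(z) = 306 - 374*z (V(z) = -2*(187*z - 153) = -2*(-153 + 187*z) = 306 - 374*z)
V(m(8))/12167 = (306 - 374*(3 + 8)**2)/12167 = (306 - 374*11**2)*(1/12167) = (306 - 374*121)*(1/12167) = (306 - 45254)*(1/12167) = -44948*1/12167 = -44948/12167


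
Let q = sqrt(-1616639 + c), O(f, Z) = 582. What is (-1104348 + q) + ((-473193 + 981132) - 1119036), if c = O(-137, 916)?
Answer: -1715445 + I*sqrt(1616057) ≈ -1.7154e+6 + 1271.2*I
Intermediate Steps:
c = 582
q = I*sqrt(1616057) (q = sqrt(-1616639 + 582) = sqrt(-1616057) = I*sqrt(1616057) ≈ 1271.2*I)
(-1104348 + q) + ((-473193 + 981132) - 1119036) = (-1104348 + I*sqrt(1616057)) + ((-473193 + 981132) - 1119036) = (-1104348 + I*sqrt(1616057)) + (507939 - 1119036) = (-1104348 + I*sqrt(1616057)) - 611097 = -1715445 + I*sqrt(1616057)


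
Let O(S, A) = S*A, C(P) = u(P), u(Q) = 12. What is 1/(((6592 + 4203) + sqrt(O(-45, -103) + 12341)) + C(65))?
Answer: 10807/116774273 - 4*sqrt(1061)/116774273 ≈ 9.1430e-5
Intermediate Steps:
C(P) = 12
O(S, A) = A*S
1/(((6592 + 4203) + sqrt(O(-45, -103) + 12341)) + C(65)) = 1/(((6592 + 4203) + sqrt(-103*(-45) + 12341)) + 12) = 1/((10795 + sqrt(4635 + 12341)) + 12) = 1/((10795 + sqrt(16976)) + 12) = 1/((10795 + 4*sqrt(1061)) + 12) = 1/(10807 + 4*sqrt(1061))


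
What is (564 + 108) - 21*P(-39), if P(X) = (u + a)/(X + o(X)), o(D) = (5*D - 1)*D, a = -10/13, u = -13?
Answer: 22147013/32955 ≈ 672.04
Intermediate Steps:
a = -10/13 (a = -10*1/13 = -10/13 ≈ -0.76923)
o(D) = D*(-1 + 5*D) (o(D) = (-1 + 5*D)*D = D*(-1 + 5*D))
P(X) = -179/(13*(X + X*(-1 + 5*X))) (P(X) = (-13 - 10/13)/(X + X*(-1 + 5*X)) = -179/(13*(X + X*(-1 + 5*X))))
(564 + 108) - 21*P(-39) = (564 + 108) - (-3759)/(65*(-39)**2) = 672 - (-3759)/(65*1521) = 672 - 21*(-179/98865) = 672 + 1253/32955 = 22147013/32955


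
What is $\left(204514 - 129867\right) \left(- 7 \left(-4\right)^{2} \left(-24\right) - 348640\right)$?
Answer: $-25824278944$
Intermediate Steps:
$\left(204514 - 129867\right) \left(- 7 \left(-4\right)^{2} \left(-24\right) - 348640\right) = 74647 \left(\left(-7\right) 16 \left(-24\right) - 348640\right) = 74647 \left(\left(-112\right) \left(-24\right) - 348640\right) = 74647 \left(2688 - 348640\right) = 74647 \left(-345952\right) = -25824278944$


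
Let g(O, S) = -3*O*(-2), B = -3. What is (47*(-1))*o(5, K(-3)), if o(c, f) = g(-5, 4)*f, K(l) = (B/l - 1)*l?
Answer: 0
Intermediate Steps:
g(O, S) = 6*O
K(l) = l*(-1 - 3/l) (K(l) = (-3/l - 1)*l = (-1 - 3/l)*l = l*(-1 - 3/l))
o(c, f) = -30*f (o(c, f) = (6*(-5))*f = -30*f)
(47*(-1))*o(5, K(-3)) = (47*(-1))*(-30*(-3 - 1*(-3))) = -(-1410)*(-3 + 3) = -(-1410)*0 = -47*0 = 0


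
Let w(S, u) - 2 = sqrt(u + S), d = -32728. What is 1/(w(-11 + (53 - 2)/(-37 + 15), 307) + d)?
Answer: -719972/23561797211 - sqrt(142142)/23561797211 ≈ -3.0573e-5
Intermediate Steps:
w(S, u) = 2 + sqrt(S + u) (w(S, u) = 2 + sqrt(u + S) = 2 + sqrt(S + u))
1/(w(-11 + (53 - 2)/(-37 + 15), 307) + d) = 1/((2 + sqrt((-11 + (53 - 2)/(-37 + 15)) + 307)) - 32728) = 1/((2 + sqrt((-11 + 51/(-22)) + 307)) - 32728) = 1/((2 + sqrt((-11 + 51*(-1/22)) + 307)) - 32728) = 1/((2 + sqrt((-11 - 51/22) + 307)) - 32728) = 1/((2 + sqrt(-293/22 + 307)) - 32728) = 1/((2 + sqrt(6461/22)) - 32728) = 1/((2 + sqrt(142142)/22) - 32728) = 1/(-32726 + sqrt(142142)/22)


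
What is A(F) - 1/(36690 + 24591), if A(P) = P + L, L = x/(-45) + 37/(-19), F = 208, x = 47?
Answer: 397831681/1940565 ≈ 205.01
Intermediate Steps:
L = -2558/855 (L = 47/(-45) + 37/(-19) = 47*(-1/45) + 37*(-1/19) = -47/45 - 37/19 = -2558/855 ≈ -2.9918)
A(P) = -2558/855 + P (A(P) = P - 2558/855 = -2558/855 + P)
A(F) - 1/(36690 + 24591) = (-2558/855 + 208) - 1/(36690 + 24591) = 175282/855 - 1/61281 = 397831681/1940565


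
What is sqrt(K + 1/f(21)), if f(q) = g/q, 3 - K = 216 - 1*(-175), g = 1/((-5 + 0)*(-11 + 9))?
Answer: I*sqrt(178) ≈ 13.342*I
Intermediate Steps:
g = 1/10 (g = 1/(-5*(-2)) = 1/10 ≈ 0.10000)
K = -388 (K = 3 - (216 - 1*(-175)) = 3 - (216 + 175) = 3 - 1*391 = 3 - 391 = -388)
f(q) = 1/(10*q)
sqrt(K + 1/f(21)) = sqrt(-388 + 1/((1/10)/21)) = sqrt(-388 + 1/((1/10)*(1/21))) = sqrt(-388 + 1/(1/210)) = sqrt(-388 + 210) = sqrt(-178) = I*sqrt(178)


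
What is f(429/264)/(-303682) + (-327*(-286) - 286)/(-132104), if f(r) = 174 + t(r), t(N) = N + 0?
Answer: -28337295717/40117606928 ≈ -0.70636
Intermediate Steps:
t(N) = N
f(r) = 174 + r
f(429/264)/(-303682) + (-327*(-286) - 286)/(-132104) = (174 + 429/264)/(-303682) + (-327*(-286) - 286)/(-132104) = (174 + 429*(1/264))*(-1/303682) + (93522 - 286)*(-1/132104) = (174 + 13/8)*(-1/303682) + 93236*(-1/132104) = (1405/8)*(-1/303682) - 23309/33026 = -1405/2429456 - 23309/33026 = -28337295717/40117606928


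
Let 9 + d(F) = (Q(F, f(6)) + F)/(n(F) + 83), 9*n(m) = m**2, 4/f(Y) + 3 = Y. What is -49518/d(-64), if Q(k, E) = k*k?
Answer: 26646186/811 ≈ 32856.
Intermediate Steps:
f(Y) = 4/(-3 + Y)
Q(k, E) = k**2
n(m) = m**2/9
d(F) = -9 + (F + F**2)/(83 + F**2/9) (d(F) = -9 + (F**2 + F)/(F**2/9 + 83) = -9 + (F + F**2)/(83 + F**2/9))
-49518/d(-64) = -49518*(747 + (-64)**2)/(9*(-747 - 64)) = -49518/(9*(-811)/(747 + 4096)) = -49518/(9*(-811)/4843) = -49518/(9*(1/4843)*(-811)) = -49518/(-7299/4843) = -49518*(-4843/7299) = 26646186/811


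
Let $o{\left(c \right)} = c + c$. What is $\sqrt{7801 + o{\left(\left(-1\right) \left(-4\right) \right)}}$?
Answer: $\sqrt{7809} \approx 88.369$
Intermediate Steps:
$o{\left(c \right)} = 2 c$
$\sqrt{7801 + o{\left(\left(-1\right) \left(-4\right) \right)}} = \sqrt{7801 + 2 \left(\left(-1\right) \left(-4\right)\right)} = \sqrt{7801 + 2 \cdot 4} = \sqrt{7801 + 8} = \sqrt{7809}$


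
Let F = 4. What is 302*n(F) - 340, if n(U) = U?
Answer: 868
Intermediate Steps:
302*n(F) - 340 = 302*4 - 340 = 1208 - 340 = 868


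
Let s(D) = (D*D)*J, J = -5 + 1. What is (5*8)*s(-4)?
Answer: -2560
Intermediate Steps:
J = -4
s(D) = -4*D**2 (s(D) = (D*D)*(-4) = D**2*(-4) = -4*D**2)
(5*8)*s(-4) = (5*8)*(-4*(-4)**2) = 40*(-4*16) = 40*(-64) = -2560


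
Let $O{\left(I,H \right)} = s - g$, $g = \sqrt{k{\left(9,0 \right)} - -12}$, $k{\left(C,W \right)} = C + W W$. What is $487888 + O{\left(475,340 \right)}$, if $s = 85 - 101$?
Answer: $487872 - \sqrt{21} \approx 4.8787 \cdot 10^{5}$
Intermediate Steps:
$k{\left(C,W \right)} = C + W^{2}$
$g = \sqrt{21}$ ($g = \sqrt{\left(9 + 0^{2}\right) - -12} = \sqrt{\left(9 + 0\right) + 12} = \sqrt{9 + 12} = \sqrt{21} \approx 4.5826$)
$s = -16$
$O{\left(I,H \right)} = -16 - \sqrt{21}$
$487888 + O{\left(475,340 \right)} = 487888 - \left(16 + \sqrt{21}\right) = 487872 - \sqrt{21}$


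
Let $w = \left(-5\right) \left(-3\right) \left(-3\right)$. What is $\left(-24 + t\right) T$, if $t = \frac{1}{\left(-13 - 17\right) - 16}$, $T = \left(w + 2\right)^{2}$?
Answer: $- \frac{2043145}{46} \approx -44416.0$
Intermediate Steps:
$w = -45$ ($w = 15 \left(-3\right) = -45$)
$T = 1849$ ($T = \left(-45 + 2\right)^{2} = \left(-43\right)^{2} = 1849$)
$t = - \frac{1}{46}$ ($t = \frac{1}{-30 - 16} = \frac{1}{-46} = - \frac{1}{46} \approx -0.021739$)
$\left(-24 + t\right) T = \left(-24 - \frac{1}{46}\right) 1849 = \left(- \frac{1105}{46}\right) 1849 = - \frac{2043145}{46}$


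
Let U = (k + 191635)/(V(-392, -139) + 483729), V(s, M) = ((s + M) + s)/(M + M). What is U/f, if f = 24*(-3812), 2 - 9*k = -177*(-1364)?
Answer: -206177171/55363883834160 ≈ -3.7240e-6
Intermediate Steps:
V(s, M) = (M + 2*s)/(2*M) (V(s, M) = ((M + s) + s)/((2*M)) = (M + 2*s)*(1/(2*M)) = (M + 2*s)/(2*M))
k = -241426/9 (k = 2/9 - (-59)*(-1364)/3 = 2/9 - ⅑*241428 = 2/9 - 80476/3 = -241426/9 ≈ -26825.)
f = -91488
U = 412354342/1210298265 (U = (-241426/9 + 191635)/((-392 + (½)*(-139))/(-139) + 483729) = 1483289/(9*(-(-392 - 139/2)/139 + 483729)) = 1483289/(9*(-1/139*(-923/2) + 483729)) = 1483289/(9*(923/278 + 483729)) = 1483289/(9*(134477585/278)) = (1483289/9)*(278/134477585) = 412354342/1210298265 ≈ 0.34070)
U/f = (412354342/1210298265)/(-91488) = (412354342/1210298265)*(-1/91488) = -206177171/55363883834160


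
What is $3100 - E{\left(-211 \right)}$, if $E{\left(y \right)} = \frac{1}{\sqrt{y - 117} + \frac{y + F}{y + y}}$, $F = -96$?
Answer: $\frac{181367853546}{58505801} + \frac{356168 i \sqrt{82}}{58505801} \approx 3100.0 + 0.055127 i$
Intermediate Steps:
$E{\left(y \right)} = \frac{1}{\sqrt{-117 + y} + \frac{-96 + y}{2 y}}$ ($E{\left(y \right)} = \frac{1}{\sqrt{y - 117} + \frac{y - 96}{y + y}} = \frac{1}{\sqrt{-117 + y} + \frac{-96 + y}{2 y}}$)
$3100 - E{\left(-211 \right)} = 3100 - 2 \left(-211\right) \frac{1}{-96 - 211 + 2 \left(-211\right) \sqrt{-117 - 211}} = 3100 - 2 \left(-211\right) \frac{1}{-96 - 211 + 2 \left(-211\right) \sqrt{-328}} = 3100 - 2 \left(-211\right) \frac{1}{-96 - 211 + 2 \left(-211\right) 2 i \sqrt{82}} = 3100 - 2 \left(-211\right) \frac{1}{-96 - 211 - 844 i \sqrt{82}} = 3100 - 2 \left(-211\right) \frac{1}{-307 - 844 i \sqrt{82}} = 3100 - - \frac{422}{-307 - 844 i \sqrt{82}} = 3100 + \frac{422}{-307 - 844 i \sqrt{82}}$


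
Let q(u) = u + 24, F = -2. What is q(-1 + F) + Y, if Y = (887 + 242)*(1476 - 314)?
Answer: 1311919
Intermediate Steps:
Y = 1311898 (Y = 1129*1162 = 1311898)
q(u) = 24 + u
q(-1 + F) + Y = (24 + (-1 - 2)) + 1311898 = (24 - 3) + 1311898 = 21 + 1311898 = 1311919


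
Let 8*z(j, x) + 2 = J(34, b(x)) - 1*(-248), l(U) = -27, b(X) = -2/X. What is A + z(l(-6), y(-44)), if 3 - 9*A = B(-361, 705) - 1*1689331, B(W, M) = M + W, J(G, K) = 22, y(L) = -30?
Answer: 3378583/18 ≈ 1.8770e+5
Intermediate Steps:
z(j, x) = 67/2 (z(j, x) = -1/4 + (22 - 1*(-248))/8 = -1/4 + (22 + 248)/8 = -1/4 + (1/8)*270 = -1/4 + 135/4 = 67/2)
A = 1688990/9 (A = 1/3 - ((705 - 361) - 1*1689331)/9 = 1/3 - (344 - 1689331)/9 = 1/3 - 1/9*(-1688987) = 1/3 + 1688987/9 = 1688990/9 ≈ 1.8767e+5)
A + z(l(-6), y(-44)) = 1688990/9 + 67/2 = 3378583/18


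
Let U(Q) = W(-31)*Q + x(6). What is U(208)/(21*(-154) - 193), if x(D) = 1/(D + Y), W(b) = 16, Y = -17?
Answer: -36607/37697 ≈ -0.97109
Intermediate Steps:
x(D) = 1/(-17 + D) (x(D) = 1/(D - 17) = 1/(-17 + D))
U(Q) = -1/11 + 16*Q (U(Q) = 16*Q + 1/(-17 + 6) = 16*Q + 1/(-11) = 16*Q - 1/11 = -1/11 + 16*Q)
U(208)/(21*(-154) - 193) = (-1/11 + 16*208)/(21*(-154) - 193) = (-1/11 + 3328)/(-3234 - 193) = (36607/11)/(-3427) = (36607/11)*(-1/3427) = -36607/37697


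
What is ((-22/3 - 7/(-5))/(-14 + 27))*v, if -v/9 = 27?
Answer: 7209/65 ≈ 110.91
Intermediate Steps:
v = -243 (v = -9*27 = -243)
((-22/3 - 7/(-5))/(-14 + 27))*v = ((-22/3 - 7/(-5))/(-14 + 27))*(-243) = ((-22*1/3 - 7*(-1/5))/13)*(-243) = ((-22/3 + 7/5)/13)*(-243) = ((1/13)*(-89/15))*(-243) = -89/195*(-243) = 7209/65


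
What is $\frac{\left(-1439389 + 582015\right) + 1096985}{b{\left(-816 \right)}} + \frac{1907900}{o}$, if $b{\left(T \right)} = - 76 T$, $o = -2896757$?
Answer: $\frac{575774515127}{179645282112} \approx 3.2051$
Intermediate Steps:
$\frac{\left(-1439389 + 582015\right) + 1096985}{b{\left(-816 \right)}} + \frac{1907900}{o} = \frac{\left(-1439389 + 582015\right) + 1096985}{\left(-76\right) \left(-816\right)} + \frac{1907900}{-2896757} = \frac{-857374 + 1096985}{62016} + 1907900 \left(- \frac{1}{2896757}\right) = 239611 \cdot \frac{1}{62016} - \frac{1907900}{2896757} = \frac{239611}{62016} - \frac{1907900}{2896757} = \frac{575774515127}{179645282112}$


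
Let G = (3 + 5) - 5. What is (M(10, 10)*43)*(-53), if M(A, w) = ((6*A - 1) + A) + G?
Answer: -164088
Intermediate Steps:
G = 3 (G = 8 - 5 = 3)
M(A, w) = 2 + 7*A (M(A, w) = ((6*A - 1) + A) + 3 = ((-1 + 6*A) + A) + 3 = (-1 + 7*A) + 3 = 2 + 7*A)
(M(10, 10)*43)*(-53) = ((2 + 7*10)*43)*(-53) = ((2 + 70)*43)*(-53) = (72*43)*(-53) = 3096*(-53) = -164088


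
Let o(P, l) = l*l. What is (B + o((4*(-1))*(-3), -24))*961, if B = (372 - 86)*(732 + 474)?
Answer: 332017812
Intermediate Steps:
B = 344916 (B = 286*1206 = 344916)
o(P, l) = l**2
(B + o((4*(-1))*(-3), -24))*961 = (344916 + (-24)**2)*961 = (344916 + 576)*961 = 345492*961 = 332017812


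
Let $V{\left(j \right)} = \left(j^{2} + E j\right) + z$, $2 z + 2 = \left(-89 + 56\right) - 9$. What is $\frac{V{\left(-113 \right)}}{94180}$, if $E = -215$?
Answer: $\frac{18521}{47090} \approx 0.39331$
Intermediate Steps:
$z = -22$ ($z = -1 + \frac{\left(-89 + 56\right) - 9}{2} = -1 + \frac{-33 - 9}{2} = -1 + \frac{1}{2} \left(-42\right) = -1 - 21 = -22$)
$V{\left(j \right)} = -22 + j^{2} - 215 j$ ($V{\left(j \right)} = \left(j^{2} - 215 j\right) - 22 = -22 + j^{2} - 215 j$)
$\frac{V{\left(-113 \right)}}{94180} = \frac{-22 + \left(-113\right)^{2} - -24295}{94180} = \left(-22 + 12769 + 24295\right) \frac{1}{94180} = 37042 \cdot \frac{1}{94180} = \frac{18521}{47090}$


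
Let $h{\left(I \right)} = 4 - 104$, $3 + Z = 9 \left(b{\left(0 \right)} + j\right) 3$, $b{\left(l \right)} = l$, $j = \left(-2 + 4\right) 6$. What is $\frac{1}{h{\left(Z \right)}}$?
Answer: $- \frac{1}{100} \approx -0.01$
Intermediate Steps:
$j = 12$ ($j = 2 \cdot 6 = 12$)
$Z = 321$ ($Z = -3 + 9 \left(0 + 12\right) 3 = -3 + 9 \cdot 12 \cdot 3 = -3 + 9 \cdot 36 = -3 + 324 = 321$)
$h{\left(I \right)} = -100$ ($h{\left(I \right)} = 4 - 104 = -100$)
$\frac{1}{h{\left(Z \right)}} = \frac{1}{-100} = - \frac{1}{100}$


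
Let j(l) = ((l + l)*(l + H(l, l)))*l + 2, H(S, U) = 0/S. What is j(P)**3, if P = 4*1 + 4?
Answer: 1080045576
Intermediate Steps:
H(S, U) = 0
P = 8 (P = 4 + 4 = 8)
j(l) = 2 + 2*l**3 (j(l) = ((l + l)*(l + 0))*l + 2 = ((2*l)*l)*l + 2 = (2*l**2)*l + 2 = 2*l**3 + 2 = 2 + 2*l**3)
j(P)**3 = (2 + 2*8**3)**3 = (2 + 2*512)**3 = (2 + 1024)**3 = 1026**3 = 1080045576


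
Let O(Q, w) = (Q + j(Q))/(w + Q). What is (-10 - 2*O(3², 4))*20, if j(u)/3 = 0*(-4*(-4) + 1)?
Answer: -2960/13 ≈ -227.69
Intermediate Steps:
j(u) = 0 (j(u) = 3*(0*(-4*(-4) + 1)) = 3*(0*(16 + 1)) = 3*(0*17) = 3*0 = 0)
O(Q, w) = Q/(Q + w) (O(Q, w) = (Q + 0)/(w + Q) = Q/(Q + w))
(-10 - 2*O(3², 4))*20 = (-10 - 2*3²/(3² + 4))*20 = (-10 - 18/(9 + 4))*20 = (-10 - 18/13)*20 = -148/13*20 = -2960/13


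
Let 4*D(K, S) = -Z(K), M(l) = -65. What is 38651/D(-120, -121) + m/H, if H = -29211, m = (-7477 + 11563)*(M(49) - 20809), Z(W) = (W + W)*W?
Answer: 29188921259/10015200 ≈ 2914.5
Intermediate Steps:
Z(W) = 2*W² (Z(W) = (2*W)*W = 2*W²)
m = -85291164 (m = (-7477 + 11563)*(-65 - 20809) = 4086*(-20874) = -85291164)
D(K, S) = -K²/2 (D(K, S) = (-2*K²)/4 = -K²/2)
38651/D(-120, -121) + m/H = 38651/((-½*(-120)²)) - 85291164/(-29211) = 38651/((-½*14400)) - 85291164*(-1/29211) = 38651/(-7200) + 4061484/1391 = 38651*(-1/7200) + 4061484/1391 = -38651/7200 + 4061484/1391 = 29188921259/10015200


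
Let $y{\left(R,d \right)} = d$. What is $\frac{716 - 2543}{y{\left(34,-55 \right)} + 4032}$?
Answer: $- \frac{1827}{3977} \approx -0.45939$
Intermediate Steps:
$\frac{716 - 2543}{y{\left(34,-55 \right)} + 4032} = \frac{716 - 2543}{-55 + 4032} = - \frac{1827}{3977}$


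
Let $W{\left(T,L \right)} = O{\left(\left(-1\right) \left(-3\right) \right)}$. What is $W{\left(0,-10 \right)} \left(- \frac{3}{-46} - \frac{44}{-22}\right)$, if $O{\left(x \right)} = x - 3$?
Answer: $0$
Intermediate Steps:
$O{\left(x \right)} = -3 + x$
$W{\left(T,L \right)} = 0$ ($W{\left(T,L \right)} = -3 - -3 = -3 + 3 = 0$)
$W{\left(0,-10 \right)} \left(- \frac{3}{-46} - \frac{44}{-22}\right) = 0 \left(- \frac{3}{-46} - \frac{44}{-22}\right) = 0 \left(\left(-3\right) \left(- \frac{1}{46}\right) - -2\right) = 0 \left(\frac{3}{46} + 2\right) = 0 \cdot \frac{95}{46} = 0$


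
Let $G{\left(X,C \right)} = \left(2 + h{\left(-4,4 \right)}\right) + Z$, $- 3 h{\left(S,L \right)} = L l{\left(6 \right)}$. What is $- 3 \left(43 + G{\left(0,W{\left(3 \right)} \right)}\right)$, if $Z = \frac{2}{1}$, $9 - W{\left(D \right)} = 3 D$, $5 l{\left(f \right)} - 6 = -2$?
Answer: $- \frac{689}{5} \approx -137.8$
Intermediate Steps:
$l{\left(f \right)} = \frac{4}{5}$ ($l{\left(f \right)} = \frac{6}{5} + \frac{1}{5} \left(-2\right) = \frac{6}{5} - \frac{2}{5} = \frac{4}{5}$)
$W{\left(D \right)} = 9 - 3 D$
$h{\left(S,L \right)} = - \frac{4 L}{15}$ ($h{\left(S,L \right)} = - \frac{L \frac{4}{5}}{3} = - \frac{\frac{4}{5} L}{3} = - \frac{4 L}{15}$)
$Z = 2$ ($Z = 2 \cdot 1 = 2$)
$G{\left(X,C \right)} = \frac{44}{15}$ ($G{\left(X,C \right)} = \left(2 - \frac{16}{15}\right) + 2 = \frac{14}{15} + 2 = \frac{44}{15}$)
$- 3 \left(43 + G{\left(0,W{\left(3 \right)} \right)}\right) = - 3 \left(43 + \frac{44}{15}\right) = \left(-3\right) \frac{689}{15} = - \frac{689}{5}$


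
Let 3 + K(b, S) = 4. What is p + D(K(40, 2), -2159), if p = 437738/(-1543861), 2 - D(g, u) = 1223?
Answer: -1885492019/1543861 ≈ -1221.3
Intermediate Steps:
K(b, S) = 1 (K(b, S) = -3 + 4 = 1)
D(g, u) = -1221 (D(g, u) = 2 - 1*1223 = 2 - 1223 = -1221)
p = -437738/1543861 (p = 437738*(-1/1543861) = -437738/1543861 ≈ -0.28353)
p + D(K(40, 2), -2159) = -437738/1543861 - 1221 = -1885492019/1543861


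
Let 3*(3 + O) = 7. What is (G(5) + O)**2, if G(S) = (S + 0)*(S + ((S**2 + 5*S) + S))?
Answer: 806404/9 ≈ 89601.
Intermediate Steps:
O = -2/3 (O = -3 + (1/3)*7 = -3 + 7/3 = -2/3 ≈ -0.66667)
G(S) = S*(S**2 + 7*S) (G(S) = S*(S + (S**2 + 6*S)) = S*(S**2 + 7*S))
(G(5) + O)**2 = (5**2*(7 + 5) - 2/3)**2 = (25*12 - 2/3)**2 = (300 - 2/3)**2 = (898/3)**2 = 806404/9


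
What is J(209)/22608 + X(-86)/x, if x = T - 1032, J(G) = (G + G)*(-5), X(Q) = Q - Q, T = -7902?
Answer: -1045/11304 ≈ -0.092445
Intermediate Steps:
X(Q) = 0
J(G) = -10*G (J(G) = (2*G)*(-5) = -10*G)
x = -8934 (x = -7902 - 1032 = -8934)
J(209)/22608 + X(-86)/x = -10*209/22608 + 0/(-8934) = -2090*1/22608 + 0*(-1/8934) = -1045/11304 + 0 = -1045/11304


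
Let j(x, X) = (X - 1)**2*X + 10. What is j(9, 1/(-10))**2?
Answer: 97594641/1000000 ≈ 97.595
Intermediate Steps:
j(x, X) = 10 + X*(-1 + X)**2 (j(x, X) = (-1 + X)**2*X + 10 = X*(-1 + X)**2 + 10 = 10 + X*(-1 + X)**2)
j(9, 1/(-10))**2 = (10 + (1/(-10))*(-1 + 1/(-10))**2)**2 = (10 + (1*(-1/10))*(-1 + 1*(-1/10))**2)**2 = (10 - (-1 - 1/10)**2/10)**2 = (10 - (-11/10)**2/10)**2 = (10 - 1/10*121/100)**2 = (10 - 121/1000)**2 = (9879/1000)**2 = 97594641/1000000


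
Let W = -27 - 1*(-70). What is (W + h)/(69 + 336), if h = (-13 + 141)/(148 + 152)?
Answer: 3257/30375 ≈ 0.10723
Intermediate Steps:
h = 32/75 (h = 128/300 = 128*(1/300) = 32/75 ≈ 0.42667)
W = 43 (W = -27 + 70 = 43)
(W + h)/(69 + 336) = (43 + 32/75)/(69 + 336) = (3257/75)/405 = (3257/75)*(1/405) = 3257/30375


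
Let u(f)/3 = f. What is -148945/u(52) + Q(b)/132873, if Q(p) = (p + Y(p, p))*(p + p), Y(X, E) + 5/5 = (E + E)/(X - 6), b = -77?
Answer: -42114922925/44113836 ≈ -954.69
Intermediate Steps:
u(f) = 3*f
Y(X, E) = -1 + 2*E/(-6 + X) (Y(X, E) = -1 + (E + E)/(X - 6) = -1 + (2*E)/(-6 + X) = -1 + 2*E/(-6 + X))
Q(p) = 2*p*(p + (6 + p)/(-6 + p)) (Q(p) = (p + (6 - p + 2*p)/(-6 + p))*(p + p) = (p + (6 + p)/(-6 + p))*(2*p) = 2*p*(p + (6 + p)/(-6 + p)))
-148945/u(52) + Q(b)/132873 = -148945/(3*52) + (2*(-77)*(6 - 77 - 77*(-6 - 77))/(-6 - 77))/132873 = -148945/156 + (2*(-77)*(6 - 77 - 77*(-83))/(-83))*(1/132873) = -148945*1/156 + (2*(-77)*(-1/83)*(6 - 77 + 6391))*(1/132873) = -148945/156 + (2*(-77)*(-1/83)*6320)*(1/132873) = -148945/156 + (973280/83)*(1/132873) = -148945/156 + 973280/11028459 = -42114922925/44113836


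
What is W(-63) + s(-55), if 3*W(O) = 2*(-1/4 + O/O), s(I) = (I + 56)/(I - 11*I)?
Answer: 138/275 ≈ 0.50182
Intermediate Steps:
s(I) = -(56 + I)/(10*I) (s(I) = (56 + I)/((-10*I)) = (56 + I)*(-1/(10*I)) = -(56 + I)/(10*I))
W(O) = 1/2 (W(O) = (2*(-1/4 + O/O))/3 = (2*(-1*1/4 + 1))/3 = (2*(-1/4 + 1))/3 = (2*(3/4))/3 = (1/3)*(3/2) = 1/2)
W(-63) + s(-55) = 1/2 + (1/10)*(-56 - 1*(-55))/(-55) = 1/2 + (1/10)*(-1/55)*(-56 + 55) = 1/2 + (1/10)*(-1/55)*(-1) = 1/2 + 1/550 = 138/275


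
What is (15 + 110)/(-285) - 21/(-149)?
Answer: -2528/8493 ≈ -0.29766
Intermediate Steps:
(15 + 110)/(-285) - 21/(-149) = 125*(-1/285) - 21*(-1/149) = -25/57 + 21/149 = -2528/8493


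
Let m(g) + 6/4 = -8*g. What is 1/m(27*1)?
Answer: -2/435 ≈ -0.0045977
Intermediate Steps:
m(g) = -3/2 - 8*g
1/m(27*1) = 1/(-3/2 - 216) = 1/(-435/2) = -2/435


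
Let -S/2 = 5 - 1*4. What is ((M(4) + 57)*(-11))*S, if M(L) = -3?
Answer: 1188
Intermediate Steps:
S = -2 (S = -2*(5 - 1*4) = -2*(5 - 4) = -2*1 = -2)
((M(4) + 57)*(-11))*S = ((-3 + 57)*(-11))*(-2) = (54*(-11))*(-2) = -594*(-2) = 1188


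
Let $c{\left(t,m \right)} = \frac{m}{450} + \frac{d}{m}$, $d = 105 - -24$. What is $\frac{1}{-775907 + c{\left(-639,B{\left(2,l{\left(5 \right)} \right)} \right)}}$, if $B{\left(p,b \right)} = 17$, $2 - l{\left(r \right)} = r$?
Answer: $- \frac{7650}{5935630211} \approx -1.2888 \cdot 10^{-6}$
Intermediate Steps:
$d = 129$ ($d = 105 + 24 = 129$)
$l{\left(r \right)} = 2 - r$
$c{\left(t,m \right)} = \frac{129}{m} + \frac{m}{450}$ ($c{\left(t,m \right)} = \frac{m}{450} + \frac{129}{m} = \frac{129}{m} + \frac{m}{450}$)
$\frac{1}{-775907 + c{\left(-639,B{\left(2,l{\left(5 \right)} \right)} \right)}} = \frac{1}{-775907 + \left(\frac{129}{17} + \frac{1}{450} \cdot 17\right)} = \frac{1}{-775907 + \left(129 \cdot \frac{1}{17} + \frac{17}{450}\right)} = \frac{1}{-775907 + \left(\frac{129}{17} + \frac{17}{450}\right)} = \frac{1}{-775907 + \frac{58339}{7650}} = \frac{1}{- \frac{5935630211}{7650}} = - \frac{7650}{5935630211}$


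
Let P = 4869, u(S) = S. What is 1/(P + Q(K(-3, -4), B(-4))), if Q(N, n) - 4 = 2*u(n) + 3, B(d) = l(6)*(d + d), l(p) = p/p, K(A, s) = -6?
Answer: 1/4860 ≈ 0.00020576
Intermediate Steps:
l(p) = 1
B(d) = 2*d (B(d) = 1*(d + d) = 1*(2*d) = 2*d)
Q(N, n) = 7 + 2*n (Q(N, n) = 4 + (2*n + 3) = 4 + (3 + 2*n) = 7 + 2*n)
1/(P + Q(K(-3, -4), B(-4))) = 1/(4869 + (7 + 2*(2*(-4)))) = 1/(4869 + (7 + 2*(-8))) = 1/(4869 + (7 - 16)) = 1/(4869 - 9) = 1/4860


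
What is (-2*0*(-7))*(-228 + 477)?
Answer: 0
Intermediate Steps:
(-2*0*(-7))*(-228 + 477) = (0*(-7))*249 = 0*249 = 0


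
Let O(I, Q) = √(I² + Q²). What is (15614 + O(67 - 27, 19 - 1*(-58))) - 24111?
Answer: -8497 + √7529 ≈ -8410.2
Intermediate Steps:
(15614 + O(67 - 27, 19 - 1*(-58))) - 24111 = (15614 + √((67 - 27)² + (19 - 1*(-58))²)) - 24111 = (15614 + √(40² + (19 + 58)²)) - 24111 = (15614 + √(1600 + 77²)) - 24111 = (15614 + √(1600 + 5929)) - 24111 = (15614 + √7529) - 24111 = -8497 + √7529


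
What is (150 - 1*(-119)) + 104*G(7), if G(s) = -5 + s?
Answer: 477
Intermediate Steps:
(150 - 1*(-119)) + 104*G(7) = (150 - 1*(-119)) + 104*(-5 + 7) = (150 + 119) + 104*2 = 269 + 208 = 477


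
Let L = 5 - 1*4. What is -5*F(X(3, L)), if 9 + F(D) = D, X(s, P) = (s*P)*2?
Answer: 15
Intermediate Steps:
L = 1 (L = 5 - 4 = 1)
X(s, P) = 2*P*s (X(s, P) = (P*s)*2 = 2*P*s)
F(D) = -9 + D
-5*F(X(3, L)) = -5*(-9 + 2*1*3) = -5*(-9 + 6) = -5*(-3) = 15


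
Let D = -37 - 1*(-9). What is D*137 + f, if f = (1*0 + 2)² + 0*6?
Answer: -3832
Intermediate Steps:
D = -28 (D = -37 + 9 = -28)
f = 4 (f = (0 + 2)² + 0 = 2² + 0 = 4 + 0 = 4)
D*137 + f = -28*137 + 4 = -3836 + 4 = -3832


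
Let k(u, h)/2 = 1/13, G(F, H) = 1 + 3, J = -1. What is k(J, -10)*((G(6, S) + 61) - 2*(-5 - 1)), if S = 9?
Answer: 154/13 ≈ 11.846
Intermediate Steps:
G(F, H) = 4
k(u, h) = 2/13
k(J, -10)*((G(6, S) + 61) - 2*(-5 - 1)) = 2*((4 + 61) - 2*(-5 - 1))/13 = 2*(65 - 2*(-6))/13 = 2*(65 + 12)/13 = (2/13)*77 = 154/13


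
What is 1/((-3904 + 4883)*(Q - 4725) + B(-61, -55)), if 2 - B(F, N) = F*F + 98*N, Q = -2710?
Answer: -1/7277194 ≈ -1.3742e-7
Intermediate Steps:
B(F, N) = 2 - F² - 98*N (B(F, N) = 2 - (F*F + 98*N) = 2 - (F² + 98*N) = 2 + (-F² - 98*N) = 2 - F² - 98*N)
1/((-3904 + 4883)*(Q - 4725) + B(-61, -55)) = 1/((-3904 + 4883)*(-2710 - 4725) + (2 - 1*(-61)² - 98*(-55))) = 1/(979*(-7435) + (2 - 1*3721 + 5390)) = 1/(-7278865 + (2 - 3721 + 5390)) = 1/(-7278865 + 1671) = 1/(-7277194) = -1/7277194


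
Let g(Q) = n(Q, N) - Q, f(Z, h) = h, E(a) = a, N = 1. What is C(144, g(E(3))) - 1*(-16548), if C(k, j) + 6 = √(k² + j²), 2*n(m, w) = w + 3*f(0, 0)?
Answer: 16542 + √82969/2 ≈ 16686.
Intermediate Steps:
n(m, w) = w/2 (n(m, w) = (w + 3*0)/2 = (w + 0)/2 = w/2)
g(Q) = ½ - Q (g(Q) = (½)*1 - Q = ½ - Q)
C(k, j) = -6 + √(j² + k²) (C(k, j) = -6 + √(k² + j²) = -6 + √(j² + k²))
C(144, g(E(3))) - 1*(-16548) = (-6 + √((½ - 1*3)² + 144²)) - 1*(-16548) = (-6 + √((½ - 3)² + 20736)) + 16548 = (-6 + √((-5/2)² + 20736)) + 16548 = (-6 + √(25/4 + 20736)) + 16548 = (-6 + √(82969/4)) + 16548 = (-6 + √82969/2) + 16548 = 16542 + √82969/2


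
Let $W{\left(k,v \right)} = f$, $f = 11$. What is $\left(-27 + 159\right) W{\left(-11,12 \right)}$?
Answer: $1452$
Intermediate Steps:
$W{\left(k,v \right)} = 11$
$\left(-27 + 159\right) W{\left(-11,12 \right)} = \left(-27 + 159\right) 11 = 132 \cdot 11 = 1452$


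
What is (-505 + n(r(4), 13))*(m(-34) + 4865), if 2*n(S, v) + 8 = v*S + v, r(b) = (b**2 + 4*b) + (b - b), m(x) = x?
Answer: -2845459/2 ≈ -1.4227e+6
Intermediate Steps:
r(b) = b**2 + 4*b (r(b) = (b**2 + 4*b) + 0 = b**2 + 4*b)
n(S, v) = -4 + v/2 + S*v/2 (n(S, v) = -4 + (v*S + v)/2 = -4 + (S*v + v)/2 = -4 + (v + S*v)/2 = -4 + (v/2 + S*v/2) = -4 + v/2 + S*v/2)
(-505 + n(r(4), 13))*(m(-34) + 4865) = (-505 + (-4 + (1/2)*13 + (1/2)*(4*(4 + 4))*13))*(-34 + 4865) = (-505 + (-4 + 13/2 + (1/2)*(4*8)*13))*4831 = (-505 + (-4 + 13/2 + (1/2)*32*13))*4831 = (-505 + (-4 + 13/2 + 208))*4831 = (-505 + 421/2)*4831 = -589/2*4831 = -2845459/2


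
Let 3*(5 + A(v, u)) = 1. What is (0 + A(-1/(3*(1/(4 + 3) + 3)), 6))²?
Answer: 196/9 ≈ 21.778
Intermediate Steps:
A(v, u) = -14/3 (A(v, u) = -5 + (⅓)*1 = -5 + ⅓ = -14/3)
(0 + A(-1/(3*(1/(4 + 3) + 3)), 6))² = (0 - 14/3)² = (-14/3)² = 196/9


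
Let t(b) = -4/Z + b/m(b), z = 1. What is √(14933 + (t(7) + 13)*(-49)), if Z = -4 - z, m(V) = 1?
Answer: √347845/5 ≈ 117.96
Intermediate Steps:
Z = -5 (Z = -4 - 1*1 = -4 - 1 = -5)
t(b) = ⅘ + b (t(b) = -4/(-5) + b/1 = -4*(-⅕) + b*1 = ⅘ + b)
√(14933 + (t(7) + 13)*(-49)) = √(14933 + ((⅘ + 7) + 13)*(-49)) = √(14933 + (39/5 + 13)*(-49)) = √(14933 + (104/5)*(-49)) = √(14933 - 5096/5) = √(69569/5) = √347845/5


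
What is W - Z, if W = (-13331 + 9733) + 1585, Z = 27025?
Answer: -29038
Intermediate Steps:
W = -2013 (W = -3598 + 1585 = -2013)
W - Z = -2013 - 1*27025 = -2013 - 27025 = -29038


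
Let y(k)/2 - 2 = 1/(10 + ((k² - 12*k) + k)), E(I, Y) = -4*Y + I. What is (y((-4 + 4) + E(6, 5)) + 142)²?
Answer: 690690961/32400 ≈ 21318.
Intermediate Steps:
E(I, Y) = I - 4*Y
y(k) = 4 + 2/(10 + k² - 11*k) (y(k) = 4 + 2/(10 + ((k² - 12*k) + k)) = 4 + 2/(10 + (k² - 11*k)) = 4 + 2/(10 + k² - 11*k))
(y((-4 + 4) + E(6, 5)) + 142)² = (2*(21 - 22*((-4 + 4) + (6 - 4*5)) + 2*((-4 + 4) + (6 - 4*5))²)/(10 + ((-4 + 4) + (6 - 4*5))² - 11*((-4 + 4) + (6 - 4*5))) + 142)² = (2*(21 - 22*(0 + (6 - 20)) + 2*(0 + (6 - 20))²)/(10 + (0 + (6 - 20))² - 11*(0 + (6 - 20))) + 142)² = (2*(21 - 22*(0 - 14) + 2*(0 - 14)²)/(10 + (0 - 14)² - 11*(0 - 14)) + 142)² = (2*(21 - 22*(-14) + 2*(-14)²)/(10 + (-14)² - 11*(-14)) + 142)² = (2*(21 + 308 + 2*196)/(10 + 196 + 154) + 142)² = (2*(21 + 308 + 392)/360 + 142)² = (2*(1/360)*721 + 142)² = (721/180 + 142)² = (26281/180)² = 690690961/32400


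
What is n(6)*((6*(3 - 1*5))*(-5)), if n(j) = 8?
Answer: 480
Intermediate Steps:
n(6)*((6*(3 - 1*5))*(-5)) = 8*((6*(3 - 1*5))*(-5)) = 8*((6*(3 - 5))*(-5)) = 8*((6*(-2))*(-5)) = 8*(-12*(-5)) = 8*60 = 480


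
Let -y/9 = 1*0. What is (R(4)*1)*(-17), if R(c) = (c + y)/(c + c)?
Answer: -17/2 ≈ -8.5000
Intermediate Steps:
y = 0 (y = -9*0 = 0)
R(c) = ½ (R(c) = (c + 0)/(c + c) = c/((2*c)) = c*(1/(2*c)) = ½)
(R(4)*1)*(-17) = ((½)*1)*(-17) = (½)*(-17) = -17/2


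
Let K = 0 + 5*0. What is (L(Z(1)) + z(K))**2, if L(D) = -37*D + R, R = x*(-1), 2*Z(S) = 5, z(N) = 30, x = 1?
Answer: 16129/4 ≈ 4032.3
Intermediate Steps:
K = 0 (K = 0 + 0 = 0)
Z(S) = 5/2 (Z(S) = (1/2)*5 = 5/2)
R = -1 (R = 1*(-1) = -1)
L(D) = -1 - 37*D (L(D) = -37*D - 1 = -1 - 37*D)
(L(Z(1)) + z(K))**2 = ((-1 - 37*5/2) + 30)**2 = ((-1 - 185/2) + 30)**2 = (-187/2 + 30)**2 = (-127/2)**2 = 16129/4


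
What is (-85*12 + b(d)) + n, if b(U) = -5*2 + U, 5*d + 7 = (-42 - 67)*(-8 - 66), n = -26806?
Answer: -131121/5 ≈ -26224.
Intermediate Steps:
d = 8059/5 (d = -7/5 + ((-42 - 67)*(-8 - 66))/5 = -7/5 + (-109*(-74))/5 = -7/5 + (⅕)*8066 = -7/5 + 8066/5 = 8059/5 ≈ 1611.8)
b(U) = -10 + U
(-85*12 + b(d)) + n = (-85*12 + (-10 + 8059/5)) - 26806 = (-1020 + 8009/5) - 26806 = 2909/5 - 26806 = -131121/5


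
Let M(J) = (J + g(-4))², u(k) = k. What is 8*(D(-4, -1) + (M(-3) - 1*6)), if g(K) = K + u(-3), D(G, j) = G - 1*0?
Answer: 720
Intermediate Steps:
D(G, j) = G (D(G, j) = G + 0 = G)
g(K) = -3 + K (g(K) = K - 3 = -3 + K)
M(J) = (-7 + J)² (M(J) = (J + (-3 - 4))² = (J - 7)² = (-7 + J)²)
8*(D(-4, -1) + (M(-3) - 1*6)) = 8*(-4 + ((-7 - 3)² - 1*6)) = 8*(-4 + ((-10)² - 6)) = 8*(-4 + (100 - 6)) = 8*(-4 + 94) = 8*90 = 720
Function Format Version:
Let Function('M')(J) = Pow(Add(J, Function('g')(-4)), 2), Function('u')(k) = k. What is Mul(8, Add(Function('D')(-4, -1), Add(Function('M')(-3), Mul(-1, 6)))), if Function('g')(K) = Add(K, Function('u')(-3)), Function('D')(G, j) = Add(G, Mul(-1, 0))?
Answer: 720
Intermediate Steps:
Function('D')(G, j) = G (Function('D')(G, j) = Add(G, 0) = G)
Function('g')(K) = Add(-3, K) (Function('g')(K) = Add(K, -3) = Add(-3, K))
Function('M')(J) = Pow(Add(-7, J), 2) (Function('M')(J) = Pow(Add(J, Add(-3, -4)), 2) = Pow(Add(J, -7), 2) = Pow(Add(-7, J), 2))
Mul(8, Add(Function('D')(-4, -1), Add(Function('M')(-3), Mul(-1, 6)))) = Mul(8, Add(-4, Add(Pow(Add(-7, -3), 2), Mul(-1, 6)))) = Mul(8, Add(-4, Add(Pow(-10, 2), -6))) = Mul(8, Add(-4, Add(100, -6))) = Mul(8, Add(-4, 94)) = Mul(8, 90) = 720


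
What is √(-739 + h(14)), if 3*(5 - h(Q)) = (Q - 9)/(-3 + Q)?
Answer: I*√799491/33 ≈ 27.095*I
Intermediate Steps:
h(Q) = 5 - (-9 + Q)/(3*(-3 + Q)) (h(Q) = 5 - (Q - 9)/(3*(-3 + Q)) = 5 - (-9 + Q)/(3*(-3 + Q)))
√(-739 + h(14)) = √(-739 + 2*(-18 + 7*14)/(3*(-3 + 14))) = √(-739 + (⅔)*(-18 + 98)/11) = √(-739 + (⅔)*(1/11)*80) = √(-739 + 160/33) = √(-24227/33) = I*√799491/33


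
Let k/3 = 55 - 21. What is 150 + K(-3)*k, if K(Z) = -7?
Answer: -564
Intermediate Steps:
k = 102 (k = 3*(55 - 21) = 3*34 = 102)
150 + K(-3)*k = 150 - 7*102 = 150 - 714 = -564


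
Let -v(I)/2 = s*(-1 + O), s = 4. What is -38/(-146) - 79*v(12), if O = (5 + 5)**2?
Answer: 4567483/73 ≈ 62568.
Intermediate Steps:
O = 100 (O = 10**2 = 100)
v(I) = -792 (v(I) = -8*(-1 + 100) = -8*99 = -2*396 = -792)
-38/(-146) - 79*v(12) = -38/(-146) - 79*(-792) = -38*(-1/146) + 62568 = 19/73 + 62568 = 4567483/73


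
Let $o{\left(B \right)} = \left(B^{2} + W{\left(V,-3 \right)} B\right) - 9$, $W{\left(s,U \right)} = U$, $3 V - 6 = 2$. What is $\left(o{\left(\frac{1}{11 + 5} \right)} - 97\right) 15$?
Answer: $- \frac{407745}{256} \approx -1592.8$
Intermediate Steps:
$V = \frac{8}{3}$ ($V = 2 + \frac{1}{3} \cdot 2 = 2 + \frac{2}{3} = \frac{8}{3} \approx 2.6667$)
$o{\left(B \right)} = -9 + B^{2} - 3 B$ ($o{\left(B \right)} = \left(B^{2} - 3 B\right) - 9 = -9 + B^{2} - 3 B$)
$\left(o{\left(\frac{1}{11 + 5} \right)} - 97\right) 15 = \left(\left(-9 + \left(\frac{1}{11 + 5}\right)^{2} - \frac{3}{11 + 5}\right) - 97\right) 15 = \left(\left(-9 + \left(\frac{1}{16}\right)^{2} - \frac{3}{16}\right) - 97\right) 15 = \left(\left(-9 + \frac{1}{256} - \frac{3}{16}\right) - 97\right) 15 = \left(- \frac{2351}{256} - 97\right) 15 = \left(- \frac{27183}{256}\right) 15 = - \frac{407745}{256}$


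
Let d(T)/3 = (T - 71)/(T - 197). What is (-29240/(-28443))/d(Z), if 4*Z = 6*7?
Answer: 10906520/10324809 ≈ 1.0563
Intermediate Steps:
Z = 21/2 (Z = (6*7)/4 = (1/4)*42 = 21/2 ≈ 10.500)
d(T) = 3*(-71 + T)/(-197 + T) (d(T) = 3*((T - 71)/(T - 197)) = 3*((-71 + T)/(-197 + T)) = 3*(-71 + T)/(-197 + T))
(-29240/(-28443))/d(Z) = (-29240/(-28443))/((3*(-71 + 21/2)/(-197 + 21/2))) = (-29240*(-1/28443))/((3*(-121/2)/(-373/2))) = 29240/(28443*((3*(-2/373)*(-121/2)))) = 29240/(28443*(363/373)) = (29240/28443)*(373/363) = 10906520/10324809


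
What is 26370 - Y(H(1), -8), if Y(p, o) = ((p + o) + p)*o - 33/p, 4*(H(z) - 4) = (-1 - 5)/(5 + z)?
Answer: 131874/5 ≈ 26375.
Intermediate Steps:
H(z) = 4 - 3/(2*(5 + z)) (H(z) = 4 + ((-1 - 5)/(5 + z))/4 = 4 + (-6/(5 + z))/4 = 4 - 3/(2*(5 + z)))
Y(p, o) = -33/p + o*(o + 2*p) (Y(p, o) = ((o + p) + p)*o - 33/p = (o + 2*p)*o - 33/p = o*(o + 2*p) - 33/p = -33/p + o*(o + 2*p))
26370 - Y(H(1), -8) = 26370 - (-33 - 8*(37 + 8*1)/(2*(5 + 1))*(-8 + 2*((37 + 8*1)/(2*(5 + 1)))))/((37 + 8*1)/(2*(5 + 1))) = 26370 - (-33 - 8*(½)*(37 + 8)/6*(-8 + 2*((½)*(37 + 8)/6)))/((½)*(37 + 8)/6) = 26370 - (-33 - 8*(½)*(⅙)*45*(-8 + 2*((½)*(⅙)*45)))/((½)*(⅙)*45) = 26370 - (-33 - 8*15/4*(-8 + 2*(15/4)))/15/4 = 26370 - 4*(-33 - 8*15/4*(-8 + 15/2))/15 = 26370 - 4*(-33 - 8*15/4*(-½))/15 = 26370 - 4*(-33 + 15)/15 = 26370 - 4*(-18)/15 = 26370 - 1*(-24/5) = 26370 + 24/5 = 131874/5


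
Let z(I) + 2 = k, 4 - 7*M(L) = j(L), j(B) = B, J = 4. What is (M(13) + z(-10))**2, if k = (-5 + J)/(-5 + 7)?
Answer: 2809/196 ≈ 14.332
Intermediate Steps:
M(L) = 4/7 - L/7
k = -1/2 (k = (-5 + 4)/(-5 + 7) = -1/2 ≈ -0.50000)
z(I) = -5/2 (z(I) = -2 - 1/2 = -5/2)
(M(13) + z(-10))**2 = ((4/7 - 1/7*13) - 5/2)**2 = ((4/7 - 13/7) - 5/2)**2 = (-9/7 - 5/2)**2 = (-53/14)**2 = 2809/196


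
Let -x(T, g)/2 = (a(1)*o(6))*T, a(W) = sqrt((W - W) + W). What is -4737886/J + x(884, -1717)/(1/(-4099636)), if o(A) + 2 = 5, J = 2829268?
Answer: 30760465643611153/1414634 ≈ 2.1744e+10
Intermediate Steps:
a(W) = sqrt(W) (a(W) = sqrt(0 + W) = sqrt(W))
o(A) = 3 (o(A) = -2 + 5 = 3)
x(T, g) = -6*T (x(T, g) = -2*sqrt(1)*3*T = -2*1*3*T = -6*T)
-4737886/J + x(884, -1717)/(1/(-4099636)) = -4737886/2829268 + (-6*884)/(1/(-4099636)) = -4737886*1/2829268 - 5304/(-1/4099636) = -2368943/1414634 - 5304*(-4099636) = -2368943/1414634 + 21744469344 = 30760465643611153/1414634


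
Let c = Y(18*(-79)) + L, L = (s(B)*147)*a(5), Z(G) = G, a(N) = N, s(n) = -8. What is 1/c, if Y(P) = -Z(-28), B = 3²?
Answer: -1/5852 ≈ -0.00017088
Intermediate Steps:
B = 9
Y(P) = 28 (Y(P) = -1*(-28) = 28)
L = -5880 (L = -8*147*5 = -1176*5 = -5880)
c = -5852 (c = 28 - 5880 = -5852)
1/c = 1/(-5852) = -1/5852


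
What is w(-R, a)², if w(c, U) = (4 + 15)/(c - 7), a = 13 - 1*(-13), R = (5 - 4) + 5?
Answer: 361/169 ≈ 2.1361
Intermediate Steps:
R = 6 (R = 1 + 5 = 6)
a = 26 (a = 13 + 13 = 26)
w(c, U) = 19/(-7 + c)
w(-R, a)² = (19/(-7 - 1*6))² = (19/(-7 - 6))² = (19/(-13))² = (19*(-1/13))² = (-19/13)² = 361/169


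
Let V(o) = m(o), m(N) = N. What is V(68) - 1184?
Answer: -1116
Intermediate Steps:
V(o) = o
V(68) - 1184 = 68 - 1184 = -1116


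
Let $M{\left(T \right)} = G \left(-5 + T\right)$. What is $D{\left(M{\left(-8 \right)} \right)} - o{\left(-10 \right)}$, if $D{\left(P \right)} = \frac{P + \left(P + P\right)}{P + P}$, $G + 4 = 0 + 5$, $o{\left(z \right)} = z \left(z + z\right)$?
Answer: $- \frac{397}{2} \approx -198.5$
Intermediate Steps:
$o{\left(z \right)} = 2 z^{2}$ ($o{\left(z \right)} = z 2 z = 2 z^{2}$)
$G = 1$ ($G = -4 + \left(0 + 5\right) = -4 + 5 = 1$)
$M{\left(T \right)} = -5 + T$ ($M{\left(T \right)} = 1 \left(-5 + T\right) = -5 + T$)
$D{\left(P \right)} = \frac{3}{2}$ ($D{\left(P \right)} = \frac{P + 2 P}{2 P} = 3 P \frac{1}{2 P} = \frac{3}{2}$)
$D{\left(M{\left(-8 \right)} \right)} - o{\left(-10 \right)} = \frac{3}{2} - 2 \left(-10\right)^{2} = \frac{3}{2} - 2 \cdot 100 = \frac{3}{2} - 200 = - \frac{397}{2}$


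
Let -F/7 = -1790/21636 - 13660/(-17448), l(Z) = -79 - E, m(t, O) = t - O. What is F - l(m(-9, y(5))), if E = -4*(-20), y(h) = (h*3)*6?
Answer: 605969507/3932343 ≈ 154.10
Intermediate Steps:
y(h) = 18*h (y(h) = (3*h)*6 = 18*h)
E = 80
l(Z) = -159 (l(Z) = -79 - 1*80 = -79 - 80 = -159)
F = -19273030/3932343 (F = -7*(-1790/21636 - 13660/(-17448)) = -7*(-1790*1/21636 - 13660*(-1/17448)) = -7*(-895/10818 + 3415/4362) = -7*2753290/3932343 = -19273030/3932343 ≈ -4.9012)
F - l(m(-9, y(5))) = -19273030/3932343 - 1*(-159) = -19273030/3932343 + 159 = 605969507/3932343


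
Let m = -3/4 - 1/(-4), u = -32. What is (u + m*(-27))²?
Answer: 1369/4 ≈ 342.25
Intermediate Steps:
m = -½ (m = -3*¼ - 1*(-¼) = -¾ + ¼ = -½ ≈ -0.50000)
(u + m*(-27))² = (-32 - ½*(-27))² = (-32 + 27/2)² = (-37/2)² = 1369/4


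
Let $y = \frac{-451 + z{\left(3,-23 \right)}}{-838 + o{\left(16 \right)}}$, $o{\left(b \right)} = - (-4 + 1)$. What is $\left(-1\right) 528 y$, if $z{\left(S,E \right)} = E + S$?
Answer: $- \frac{248688}{835} \approx -297.83$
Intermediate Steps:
$o{\left(b \right)} = 3$ ($o{\left(b \right)} = \left(-1\right) \left(-3\right) = 3$)
$y = \frac{471}{835}$ ($y = \frac{-451 + \left(-23 + 3\right)}{-838 + 3} = \frac{-451 - 20}{-835} = \left(-471\right) \left(- \frac{1}{835}\right) = \frac{471}{835} \approx 0.56407$)
$\left(-1\right) 528 y = \left(-1\right) 528 \cdot \frac{471}{835} = \left(-528\right) \frac{471}{835} = - \frac{248688}{835}$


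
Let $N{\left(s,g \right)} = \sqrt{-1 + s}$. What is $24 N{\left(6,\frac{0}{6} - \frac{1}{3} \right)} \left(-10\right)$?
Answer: $- 240 \sqrt{5} \approx -536.66$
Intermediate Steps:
$24 N{\left(6,\frac{0}{6} - \frac{1}{3} \right)} \left(-10\right) = 24 \sqrt{-1 + 6} \left(-10\right) = 24 \sqrt{5} \left(-10\right) = - 240 \sqrt{5}$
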